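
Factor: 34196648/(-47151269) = -1*2^3*11^(-1)*89^1*353^(-1)*12143^(-1)*48029^1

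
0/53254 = 0 = 0.00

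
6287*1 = 6287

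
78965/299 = 264 + 29/299 ≈ 264.10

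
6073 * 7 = 42511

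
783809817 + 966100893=1749910710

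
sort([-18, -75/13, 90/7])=[-18, -75/13, 90/7]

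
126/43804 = 63/21902 ≈ 0.00288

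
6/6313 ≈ 0.000950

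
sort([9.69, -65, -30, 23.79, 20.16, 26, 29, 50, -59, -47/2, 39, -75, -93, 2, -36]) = [-93, -75, -65, -59, -36, -30, -47/2, 2, 9.69, 20.16, 23.79, 26, 29, 39, 50]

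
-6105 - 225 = -6330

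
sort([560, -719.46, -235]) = [-719.46, -235, 560]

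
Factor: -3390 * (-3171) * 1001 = 2^1 * 3^2 * 5^1 * 7^2 * 11^1 * 13^1 * 113^1 * 151^1 = 10760439690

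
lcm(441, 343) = 3087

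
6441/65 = 99 + 6/65 ≈ 99.09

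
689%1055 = 689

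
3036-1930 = 1106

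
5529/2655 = 1843/885≈2.08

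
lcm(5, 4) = 20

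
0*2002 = 0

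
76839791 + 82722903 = 159562694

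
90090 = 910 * 99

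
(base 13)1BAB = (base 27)5KC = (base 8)10145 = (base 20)A9H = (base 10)4197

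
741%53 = 52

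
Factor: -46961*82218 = -1*2^1*3^1*71^1*151^1*193^1*311^1 = -3861039498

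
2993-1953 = 1040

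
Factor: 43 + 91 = 2^1*67^1 = 134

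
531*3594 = 1908414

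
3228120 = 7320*441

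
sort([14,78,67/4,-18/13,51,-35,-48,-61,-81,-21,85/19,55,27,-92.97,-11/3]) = [-92.97,-81,-61,-48,-35,-21,-11/3,-18/13,85/19,14,67/4,27,51,55,78]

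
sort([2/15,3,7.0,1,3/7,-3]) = [-3,2/15,3/7,1,3,7.0]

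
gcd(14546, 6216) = 14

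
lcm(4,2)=4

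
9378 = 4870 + 4508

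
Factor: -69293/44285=-1 * 5^(-1) * 7^1 * 17^(-1) * 19^1=-133/85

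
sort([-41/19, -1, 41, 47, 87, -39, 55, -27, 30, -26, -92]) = [-92, -39, -27, -26, -41/19, -1, 30, 41, 47, 55, 87]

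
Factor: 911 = 911^1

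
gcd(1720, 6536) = 344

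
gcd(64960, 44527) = 7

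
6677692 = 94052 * 71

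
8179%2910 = 2359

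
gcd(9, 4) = 1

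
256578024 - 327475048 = -70897024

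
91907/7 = 13129 + 4/7 ≈ 13129.57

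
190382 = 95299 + 95083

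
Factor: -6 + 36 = 2^1 * 3^1 * 5^1 = 30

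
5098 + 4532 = 9630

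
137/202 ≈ 0.678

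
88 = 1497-1409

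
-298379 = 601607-899986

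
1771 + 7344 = 9115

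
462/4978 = 231/2489 ≈ 0.0928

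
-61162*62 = -3792044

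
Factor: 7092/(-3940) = -1 * 3^2 * 5^(-1) = -9/5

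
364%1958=364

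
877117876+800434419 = 1677552295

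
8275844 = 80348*103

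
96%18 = 6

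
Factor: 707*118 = 2^1*7^1*59^1*101^1 = 83426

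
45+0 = 45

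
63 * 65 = 4095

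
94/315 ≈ 0.298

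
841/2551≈0.330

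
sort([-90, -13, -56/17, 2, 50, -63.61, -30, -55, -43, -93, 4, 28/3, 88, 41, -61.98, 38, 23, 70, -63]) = [-93, -90, -63.61, -63, -61.98, -55, -43, -30, -13, -56/17, 2, 4, 28/3, 23, 38, 41, 50, 70, 88]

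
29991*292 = 8757372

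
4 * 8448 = 33792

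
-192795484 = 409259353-602054837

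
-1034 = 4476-5510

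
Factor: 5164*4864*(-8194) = -1*2^11*17^1*19^1*241^1*1291^1 = -205814401024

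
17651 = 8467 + 9184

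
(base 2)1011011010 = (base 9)1001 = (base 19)208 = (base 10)730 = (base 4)23122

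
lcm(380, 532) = 2660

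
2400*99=237600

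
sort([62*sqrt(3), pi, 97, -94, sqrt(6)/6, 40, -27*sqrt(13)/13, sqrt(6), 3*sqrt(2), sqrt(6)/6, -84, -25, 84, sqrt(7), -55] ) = [-94, -84, -55, -25, -27*sqrt(13)/13, sqrt(6)/6, sqrt(6)/6, sqrt(6), sqrt(7), pi, 3*sqrt(2), 40, 84, 97, 62*sqrt(3)] 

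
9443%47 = 43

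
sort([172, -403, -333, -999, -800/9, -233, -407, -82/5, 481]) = [-999, -407, -403, -333, -233, -800/9, -82/5, 172, 481]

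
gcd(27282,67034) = 2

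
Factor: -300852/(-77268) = 3^1*47^(-1)*61^1 = 183/47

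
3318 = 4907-1589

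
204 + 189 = 393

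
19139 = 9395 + 9744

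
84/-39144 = -1/466≈-0.00215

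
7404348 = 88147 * 84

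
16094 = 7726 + 8368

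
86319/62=1392+15/62 ≈ 1392.24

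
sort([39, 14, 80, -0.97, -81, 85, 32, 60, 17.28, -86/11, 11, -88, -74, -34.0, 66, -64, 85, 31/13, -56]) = [-88, -81, -74, -64, -56, -34.0, -86/11, -0.97, 31/13, 11, 14, 17.28, 32, 39, 60, 66, 80, 85, 85]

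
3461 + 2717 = 6178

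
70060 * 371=25992260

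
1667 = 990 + 677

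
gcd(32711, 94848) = 1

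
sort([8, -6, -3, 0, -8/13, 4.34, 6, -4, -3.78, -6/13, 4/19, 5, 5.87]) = [-6, -4, -3.78, -3, -8/13, -6/13, 0, 4/19, 4.34, 5, 5.87, 6, 8]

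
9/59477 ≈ 0.000151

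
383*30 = 11490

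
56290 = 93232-36942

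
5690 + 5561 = 11251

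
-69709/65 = -1072 - 29/65 ≈ -1072.45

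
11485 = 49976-38491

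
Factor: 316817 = 316817^1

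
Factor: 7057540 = 2^2*5^1*7^1*50411^1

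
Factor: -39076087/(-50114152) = 2^(-3)*11^(-1)*569479^(-1)*39076087^1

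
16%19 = 16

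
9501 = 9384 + 117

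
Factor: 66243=3^1 * 71^1 * 311^1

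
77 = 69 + 8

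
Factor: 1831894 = 2^1 * 915947^1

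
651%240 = 171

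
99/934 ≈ 0.106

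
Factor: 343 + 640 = 983^1 = 983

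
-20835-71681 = -92516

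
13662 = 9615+4047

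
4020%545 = 205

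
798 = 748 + 50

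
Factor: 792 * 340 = 2^5 * 3^2 * 5^1 * 11^1 * 17^1 = 269280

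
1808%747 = 314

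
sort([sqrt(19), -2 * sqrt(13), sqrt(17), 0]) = [-2 * sqrt(13), 0, sqrt(17), sqrt(19)]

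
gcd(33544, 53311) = 599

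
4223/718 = 5 + 633/718 ≈ 5.88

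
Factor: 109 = 109^1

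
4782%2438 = 2344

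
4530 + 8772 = 13302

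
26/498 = 13/249 ≈ 0.0522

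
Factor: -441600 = -1*2^8*3^1*5^2*23^1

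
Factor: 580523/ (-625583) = -1 * 7^ (-2) * 17^ (-1) * 773^1 = -773/833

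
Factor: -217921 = -1*11^2*1801^1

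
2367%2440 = 2367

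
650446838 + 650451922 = 1300898760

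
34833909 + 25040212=59874121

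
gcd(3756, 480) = 12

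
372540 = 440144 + -67604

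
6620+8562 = 15182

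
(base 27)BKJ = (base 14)31AA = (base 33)7SV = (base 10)8578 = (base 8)20602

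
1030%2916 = 1030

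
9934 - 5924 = 4010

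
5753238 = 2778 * 2071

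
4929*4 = 19716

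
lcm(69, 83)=5727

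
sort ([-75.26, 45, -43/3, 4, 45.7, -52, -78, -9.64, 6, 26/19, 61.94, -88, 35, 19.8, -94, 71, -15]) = [-94, -88, -78, -75.26, -52, -15, -43/3, -9.64, 26/19, 4, 6, 19.8, 35, 45, 45.7, 61.94, 71]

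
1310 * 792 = 1037520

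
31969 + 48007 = 79976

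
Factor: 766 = 2^1*383^1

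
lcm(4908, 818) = 4908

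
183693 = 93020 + 90673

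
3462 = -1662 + 5124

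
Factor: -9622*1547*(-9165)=2^1*3^1*5^1*7^1*13^2*17^2*47^1*283^1=136423169610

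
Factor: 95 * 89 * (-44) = -1 * 2^2 * 5^1 * 11^1 * 19^1 * 89^1 = -372020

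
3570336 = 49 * 72864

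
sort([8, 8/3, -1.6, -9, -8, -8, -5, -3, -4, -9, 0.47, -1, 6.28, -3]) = [-9, -9, -8, -8, -5, -4, -3, -3, -1.6, -1, 0.47, 8/3, 6.28, 8]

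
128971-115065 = 13906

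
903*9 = 8127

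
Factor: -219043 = -1*11^1*19913^1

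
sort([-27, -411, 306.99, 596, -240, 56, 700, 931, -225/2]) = [-411, -240, -225/2, -27, 56, 306.99, 596, 700, 931]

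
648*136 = 88128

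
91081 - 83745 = 7336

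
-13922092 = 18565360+-32487452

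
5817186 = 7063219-1246033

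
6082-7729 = -1647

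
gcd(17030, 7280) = 130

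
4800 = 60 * 80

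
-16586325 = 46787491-63373816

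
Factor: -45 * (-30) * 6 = 2^2 * 3^4 * 5^2 = 8100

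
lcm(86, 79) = 6794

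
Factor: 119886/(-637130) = -1*3^1*5^(-1)*13^(-2)*53^1 = -159/845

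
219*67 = 14673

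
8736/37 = 236 + 4/37 ≈ 236.11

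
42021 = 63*667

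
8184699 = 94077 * 87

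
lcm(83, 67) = 5561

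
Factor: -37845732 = -1*2^2*3^1*307^1*10273^1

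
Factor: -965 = -1*5^1*193^1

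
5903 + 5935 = 11838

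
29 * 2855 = 82795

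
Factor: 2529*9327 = 3^3*281^1*3109^1 = 23587983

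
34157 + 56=34213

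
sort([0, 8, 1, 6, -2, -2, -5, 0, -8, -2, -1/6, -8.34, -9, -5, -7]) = [-9, -8.34, -8, -7, -5, -5, -2, -2, -2, -1/6, 0, 0, 1, 6, 8]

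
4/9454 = 2/4727 ≈ 0.000423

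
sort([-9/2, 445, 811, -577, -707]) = [-707, -577, -9/2, 445, 811]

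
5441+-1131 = 4310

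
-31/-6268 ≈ 0.00495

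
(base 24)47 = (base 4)1213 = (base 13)7c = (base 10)103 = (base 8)147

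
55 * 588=32340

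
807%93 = 63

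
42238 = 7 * 6034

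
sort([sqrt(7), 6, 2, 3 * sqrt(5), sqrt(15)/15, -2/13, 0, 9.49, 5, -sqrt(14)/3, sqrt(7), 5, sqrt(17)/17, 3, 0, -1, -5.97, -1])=[-5.97, -sqrt(14)/3, -1, -1, -2/13, 0, 0, sqrt(17)/17, sqrt(15)/15, 2, sqrt(7), sqrt(7), 3, 5, 5, 6, 3 * sqrt(5), 9.49]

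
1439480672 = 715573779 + 723906893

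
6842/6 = 3421/3 ≈ 1140.33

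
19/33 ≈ 0.576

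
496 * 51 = 25296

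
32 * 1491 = 47712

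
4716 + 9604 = 14320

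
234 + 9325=9559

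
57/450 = 19/150 ≈ 0.127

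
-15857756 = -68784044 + 52926288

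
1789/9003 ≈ 0.199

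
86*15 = 1290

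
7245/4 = 1811 + 1/4 = 1811.25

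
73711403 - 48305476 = 25405927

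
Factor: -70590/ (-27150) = 5^ (-1)*13^1 = 13/5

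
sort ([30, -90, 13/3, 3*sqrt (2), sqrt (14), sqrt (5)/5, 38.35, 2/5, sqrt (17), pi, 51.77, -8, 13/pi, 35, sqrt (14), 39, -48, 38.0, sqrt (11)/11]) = [-90, -48, -8, sqrt (11)/11, 2/5, sqrt (5)/5, pi, sqrt (14), sqrt (14), sqrt (17), 13/pi, 3*sqrt (2), 13/3, 30, 35, 38.0, 38.35, 39, 51.77]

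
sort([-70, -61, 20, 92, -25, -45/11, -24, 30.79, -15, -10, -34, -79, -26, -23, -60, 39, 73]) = [-79, -70, -61, -60, -34, -26, -25, -24, -23, -15, -10, -45/11, 20, 30.79, 39, 73, 92]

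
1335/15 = 89 = 89.00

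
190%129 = 61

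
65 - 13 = 52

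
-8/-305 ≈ 0.0262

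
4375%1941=493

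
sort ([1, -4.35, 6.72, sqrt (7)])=[-4.35, 1, sqrt (7), 6.72]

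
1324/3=441 + 1/3 ≈ 441.33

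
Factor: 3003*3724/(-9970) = -1*2^1*3^1*5^(-1)*7^3*11^1*13^1*19^1*997^(-1) = -5591586/4985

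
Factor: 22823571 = 3^1*17^1*447521^1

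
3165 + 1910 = 5075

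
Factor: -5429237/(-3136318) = 2^(-1)*11^1*493567^1*1568159^(-1)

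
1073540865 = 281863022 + 791677843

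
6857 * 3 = 20571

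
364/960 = 91/240≈0.379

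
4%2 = 0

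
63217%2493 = 892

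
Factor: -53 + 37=-1*2^4=-16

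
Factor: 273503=273503^1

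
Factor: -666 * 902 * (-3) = 2^2 * 3^3 * 11^1 * 37^1 * 41^1 = 1802196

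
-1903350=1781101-3684451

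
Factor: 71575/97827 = 3^(-1)*5^2*7^1*409^1*32609^(-1)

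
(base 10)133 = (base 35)3s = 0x85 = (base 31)49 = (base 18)77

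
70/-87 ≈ -0.805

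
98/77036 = 49/38518 ≈ 0.00127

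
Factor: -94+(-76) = -1*2^1*5^1*17^1 = -170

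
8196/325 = 25 + 71/325 ≈ 25.22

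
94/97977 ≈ 0.000959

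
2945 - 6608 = -3663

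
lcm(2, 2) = 2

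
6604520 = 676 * 9770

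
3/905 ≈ 0.00331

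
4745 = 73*65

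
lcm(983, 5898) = 5898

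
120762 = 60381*2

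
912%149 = 18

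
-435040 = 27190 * (-16)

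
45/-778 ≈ -0.0578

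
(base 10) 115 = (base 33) 3g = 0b1110011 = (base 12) 97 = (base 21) 5a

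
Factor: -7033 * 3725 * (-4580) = 2^2 * 5^3 * 13^1 * 149^1 * 229^1 * 541^1 = 119986496500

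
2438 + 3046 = 5484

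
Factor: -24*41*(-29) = 2^3*3^1*29^1*41^1 = 28536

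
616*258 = 158928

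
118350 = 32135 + 86215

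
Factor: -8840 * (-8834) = 2^4 * 5^1 * 7^1 * 13^1 * 17^1 * 631^1 = 78092560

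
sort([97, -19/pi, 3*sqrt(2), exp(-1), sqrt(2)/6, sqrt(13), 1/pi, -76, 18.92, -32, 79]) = [-76, -32, -19/pi, sqrt(2)/6, 1/pi, exp(-1), sqrt(13), 3*sqrt(2), 18.92, 79, 97]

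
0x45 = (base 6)153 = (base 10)69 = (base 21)36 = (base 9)76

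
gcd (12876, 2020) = 4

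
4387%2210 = 2177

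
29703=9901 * 3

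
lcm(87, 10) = 870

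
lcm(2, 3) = 6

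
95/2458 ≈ 0.0386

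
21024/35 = 600 + 24/35 ≈ 600.69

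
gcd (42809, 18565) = 1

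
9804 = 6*1634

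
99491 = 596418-496927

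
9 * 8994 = 80946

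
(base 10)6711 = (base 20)gfb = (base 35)5gq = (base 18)12cf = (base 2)1101000110111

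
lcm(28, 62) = 868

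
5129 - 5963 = -834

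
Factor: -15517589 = -1*15517589^1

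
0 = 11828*0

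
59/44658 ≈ 0.00132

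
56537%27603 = 1331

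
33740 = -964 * (-35)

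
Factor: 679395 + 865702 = 1545097^1 = 1545097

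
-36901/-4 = 9225 + 1/4 = 9225.25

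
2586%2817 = 2586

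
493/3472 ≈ 0.142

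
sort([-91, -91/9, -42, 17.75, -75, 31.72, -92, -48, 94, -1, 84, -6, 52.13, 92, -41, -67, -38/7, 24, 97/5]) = [-92, -91, -75, -67, -48, -42, -41, -91/9, -6, -38/7, -1, 17.75, 97/5, 24, 31.72, 52.13, 84, 92, 94]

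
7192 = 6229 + 963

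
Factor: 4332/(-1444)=-1*3^1=-3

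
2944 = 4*736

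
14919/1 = 14919 = 14919.00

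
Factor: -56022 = -1 * 2^1 * 3^1 * 9337^1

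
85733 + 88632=174365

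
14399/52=276 + 47/52≈276.90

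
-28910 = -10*2891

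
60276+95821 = 156097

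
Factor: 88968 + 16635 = 3^1*35201^1 = 105603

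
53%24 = 5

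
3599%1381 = 837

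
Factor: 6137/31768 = 2^(-3) * 11^(-1) * 17^1 = 17/88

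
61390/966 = 63 + 38/69 ≈ 63.55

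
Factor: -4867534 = -1*2^1*7^1*19^1*29^1*631^1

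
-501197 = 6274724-6775921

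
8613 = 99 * 87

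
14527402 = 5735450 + 8791952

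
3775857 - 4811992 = -1036135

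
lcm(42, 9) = 126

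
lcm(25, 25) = 25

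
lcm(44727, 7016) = 357816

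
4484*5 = 22420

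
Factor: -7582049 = -1*7582049^1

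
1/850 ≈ 0.00118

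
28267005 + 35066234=63333239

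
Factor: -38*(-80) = 2^5*5^1*19^1 = 3040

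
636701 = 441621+195080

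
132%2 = 0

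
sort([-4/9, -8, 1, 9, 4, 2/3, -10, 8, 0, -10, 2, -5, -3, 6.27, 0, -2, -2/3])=[-10, -10, -8, -5, -3, -2, -2/3, -4/9, 0, 0, 2/3, 1, 2, 4, 6.27, 8, 9]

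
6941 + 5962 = 12903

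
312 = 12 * 26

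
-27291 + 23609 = -3682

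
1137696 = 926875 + 210821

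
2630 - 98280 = -95650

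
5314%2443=428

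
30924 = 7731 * 4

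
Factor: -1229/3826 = -1 * 2^(-1) * 1229^1 * 1913^(-1)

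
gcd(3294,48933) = 9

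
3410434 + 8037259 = 11447693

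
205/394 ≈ 0.520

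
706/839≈0.841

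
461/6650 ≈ 0.0693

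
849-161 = 688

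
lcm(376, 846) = 3384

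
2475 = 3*825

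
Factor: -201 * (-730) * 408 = 2^4 * 3^2 * 5^1 * 17^1 * 67^1 * 73^1 = 59865840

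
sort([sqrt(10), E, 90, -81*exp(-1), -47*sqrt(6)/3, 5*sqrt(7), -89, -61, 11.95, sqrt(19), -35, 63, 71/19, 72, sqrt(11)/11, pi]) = [-89, -61, -47*sqrt(6)/3, -35, -81*exp(-1), sqrt(11)/11, E, pi, sqrt(10), 71/19, sqrt(19), 11.95, 5*sqrt(7), 63, 72, 90]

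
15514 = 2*7757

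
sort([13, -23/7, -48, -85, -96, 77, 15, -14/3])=[-96, -85, -48, -14/3, -23/7, 13, 15, 77]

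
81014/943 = 85+859/943 ≈ 85.91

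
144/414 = 8/23 ≈ 0.348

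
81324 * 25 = 2033100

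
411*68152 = 28010472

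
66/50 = 33/25 = 1.32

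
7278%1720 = 398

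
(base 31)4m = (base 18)82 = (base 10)146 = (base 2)10010010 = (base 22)6e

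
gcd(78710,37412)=2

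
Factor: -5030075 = -1 * 5^2 * 201203^1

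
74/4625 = 2/125 = 0.016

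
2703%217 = 99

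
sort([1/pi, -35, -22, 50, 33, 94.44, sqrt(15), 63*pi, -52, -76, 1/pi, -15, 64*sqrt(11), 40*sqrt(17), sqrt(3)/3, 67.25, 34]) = [-76, -52, -35, -22, -15, 1/pi, 1/pi, sqrt(3)/3, sqrt(15), 33, 34, 50, 67.25, 94.44, 40*sqrt(17), 63*pi, 64*sqrt(11)]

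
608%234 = 140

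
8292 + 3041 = 11333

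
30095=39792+-9697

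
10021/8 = 1252 + 5/8 ≈ 1252.63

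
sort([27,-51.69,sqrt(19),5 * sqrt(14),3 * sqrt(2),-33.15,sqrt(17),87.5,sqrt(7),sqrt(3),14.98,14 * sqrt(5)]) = [-51.69,-33.15,sqrt(3),sqrt(7),sqrt(17),3 * sqrt(2),sqrt(19),14.98,5 * sqrt(14),27,14 * sqrt(5),87.5]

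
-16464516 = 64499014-80963530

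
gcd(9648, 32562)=1206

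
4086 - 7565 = -3479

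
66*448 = 29568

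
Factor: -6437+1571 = -1*2^1*3^1*811^1 = -4866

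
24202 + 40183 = 64385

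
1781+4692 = 6473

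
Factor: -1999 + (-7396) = -1*5^1*1879^1 = -9395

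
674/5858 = 337/2929 ≈ 0.115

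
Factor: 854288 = 2^4*107^1*499^1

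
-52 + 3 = -49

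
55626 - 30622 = 25004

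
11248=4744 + 6504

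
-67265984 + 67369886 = 103902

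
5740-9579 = -3839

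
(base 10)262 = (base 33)7v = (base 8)406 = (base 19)df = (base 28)9a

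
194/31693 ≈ 0.00612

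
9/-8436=-3/2812 ≈ -0.00107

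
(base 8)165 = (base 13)90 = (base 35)3c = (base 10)117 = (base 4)1311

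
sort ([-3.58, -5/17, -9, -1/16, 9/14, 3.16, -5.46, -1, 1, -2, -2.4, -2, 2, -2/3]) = [-9, -5.46, -3.58, -2.4, -2, -2, -1, -2/3, -5/17, -1/16, 9/14, 1, 2, 3.16]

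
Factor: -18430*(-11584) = 2^7*5^1*19^1*97^1*181^1 = 213493120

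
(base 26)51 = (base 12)ab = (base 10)131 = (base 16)83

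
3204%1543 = 118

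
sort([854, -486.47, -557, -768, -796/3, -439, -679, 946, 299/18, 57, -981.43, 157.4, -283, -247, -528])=[-981.43, -768, -679, -557, -528, -486.47, -439, -283, -796/3, -247, 299/18, 57, 157.4, 854, 946]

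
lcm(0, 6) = 0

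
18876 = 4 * 4719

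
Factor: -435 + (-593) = -1*2^2*257^1 = -1028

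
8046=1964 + 6082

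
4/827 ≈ 0.00484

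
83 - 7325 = -7242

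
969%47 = 29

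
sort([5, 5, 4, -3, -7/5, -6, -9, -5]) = [-9, -6, -5, -3, -7/5, 4, 5, 5]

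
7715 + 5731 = 13446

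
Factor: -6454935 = -1*3^2*5^1*143443^1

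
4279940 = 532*8045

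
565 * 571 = 322615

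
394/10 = 197/5 = 39.40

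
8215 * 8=65720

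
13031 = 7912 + 5119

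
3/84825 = 1/28275 ≈ 0.0000354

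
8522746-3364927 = 5157819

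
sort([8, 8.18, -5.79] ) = [-5.79, 8, 8.18] 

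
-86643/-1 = 86643 = 86643.00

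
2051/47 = 43 + 30/47 ≈ 43.64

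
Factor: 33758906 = 2^1*17^1*641^1*1549^1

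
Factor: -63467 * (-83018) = 2^1 * 13^1 * 31^1 * 103^1 * 63467^1 = 5268903406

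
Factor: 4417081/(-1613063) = -1*23^1*41^(-1)*39343^(-1)*192047^1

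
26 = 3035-3009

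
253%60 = 13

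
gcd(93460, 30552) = 4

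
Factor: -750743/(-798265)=5^(-1) * 7^1 * 13^(-1) * 23^1 * 4663^1 * 12281^(-1)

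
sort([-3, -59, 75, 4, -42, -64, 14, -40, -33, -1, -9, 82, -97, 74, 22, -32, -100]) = [-100, -97, -64, -59, -42, -40, -33, -32, -9, -3, -1, 4, 14, 22, 74, 75, 82]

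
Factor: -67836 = -1*2^2*3^1*5653^1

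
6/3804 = 1/634 ≈ 0.00158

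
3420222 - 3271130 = 149092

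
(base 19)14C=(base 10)449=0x1C1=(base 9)548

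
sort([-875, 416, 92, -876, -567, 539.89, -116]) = [-876, -875, -567, -116, 92, 416, 539.89]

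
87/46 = 1+41/46 ≈ 1.89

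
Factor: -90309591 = -1 * 3^2 * 10034399^1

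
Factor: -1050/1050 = -1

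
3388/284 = 847/71 ≈ 11.93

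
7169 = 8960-1791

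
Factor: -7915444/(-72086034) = 2^1 * 3^(-1) * 53^1 * 37337^1 * 12014339^(-1) = 3957722/36043017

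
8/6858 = 4/3429 ≈ 0.00117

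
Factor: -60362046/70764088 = -1*2^(-2)*3^2*1447^(-1)*6113^(-1)*3353447^1 = -30181023/35382044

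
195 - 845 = -650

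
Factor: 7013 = 7013^1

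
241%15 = 1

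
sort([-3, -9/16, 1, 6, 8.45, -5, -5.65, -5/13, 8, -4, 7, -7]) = [-7, -5.65, -5, -4, -3, -9/16, -5/13, 1, 6, 7, 8, 8.45]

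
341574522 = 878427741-536853219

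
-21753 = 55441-77194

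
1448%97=90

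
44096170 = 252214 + 43843956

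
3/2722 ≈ 0.00110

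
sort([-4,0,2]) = [-4,0,2]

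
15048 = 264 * 57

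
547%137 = 136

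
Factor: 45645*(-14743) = -1*3^1*5^1*17^1*23^1*179^1*641^1 = -672944235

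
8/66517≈0.000120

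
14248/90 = 158 + 14/45 ≈ 158.31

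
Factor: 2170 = 2^1*5^1*7^1*31^1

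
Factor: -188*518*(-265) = 2^3*5^1*7^1*37^1*47^1*53^1 = 25806760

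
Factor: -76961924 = -1*2^2*13^2*17^1*37^1*181^1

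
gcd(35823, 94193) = 1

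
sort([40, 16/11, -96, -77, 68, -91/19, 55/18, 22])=[-96, -77, -91/19, 16/11, 55/18, 22, 40, 68]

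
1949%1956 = 1949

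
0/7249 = 0 = 0.00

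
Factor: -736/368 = -1*2^1 = -2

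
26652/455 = 58 + 262/455 ≈ 58.58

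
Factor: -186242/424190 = -1*5^(-1)*7^1*13^(-2)*53^1 = -371/845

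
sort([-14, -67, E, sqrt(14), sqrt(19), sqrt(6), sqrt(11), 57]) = [-67, -14, sqrt(6), E, sqrt(11), sqrt(14), sqrt(19), 57]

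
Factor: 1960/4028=2^1 * 5^1 * 7^2 * 19^(-1) * 53^(-1)=490/1007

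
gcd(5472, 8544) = 96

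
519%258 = 3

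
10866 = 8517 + 2349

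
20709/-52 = -398 - 1/4 = -398.25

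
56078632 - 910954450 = -854875818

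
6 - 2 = 4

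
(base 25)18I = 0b1101001011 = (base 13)4CB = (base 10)843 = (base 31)R6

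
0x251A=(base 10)9498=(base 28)C36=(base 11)7155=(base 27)D0L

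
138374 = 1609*86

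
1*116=116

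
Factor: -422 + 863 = 3^2 * 7^2 = 441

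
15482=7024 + 8458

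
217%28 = 21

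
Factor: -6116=-1*2^2*11^1*139^1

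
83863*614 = 51491882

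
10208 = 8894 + 1314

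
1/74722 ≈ 0.0000134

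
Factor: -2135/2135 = -1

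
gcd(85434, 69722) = 982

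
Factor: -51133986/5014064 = -1*2^(-3)*3^2*11^(-1)*31^(-1)*919^(-1)*2840777^1 = -25566993/2507032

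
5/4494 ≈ 0.00111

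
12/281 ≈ 0.0427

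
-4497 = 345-4842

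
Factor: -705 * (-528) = 2^4 * 3^2 * 5^1 * 11^1 * 47^1 = 372240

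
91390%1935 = 445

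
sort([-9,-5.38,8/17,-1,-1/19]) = [-9,-5.38,-1,-1/19,8/17]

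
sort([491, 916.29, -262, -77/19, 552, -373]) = [-373, -262, -77/19, 491, 552, 916.29]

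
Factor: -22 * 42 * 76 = -1 * 2^4 * 3^1 * 7^1 * 11^1 * 19^1 = -70224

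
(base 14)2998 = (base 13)3492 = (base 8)16332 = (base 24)cji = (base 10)7386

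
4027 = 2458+1569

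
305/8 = 38 + 1/8 ≈ 38.13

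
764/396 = 191/99 ≈ 1.93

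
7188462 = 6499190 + 689272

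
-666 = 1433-2099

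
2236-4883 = -2647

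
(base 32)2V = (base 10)95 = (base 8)137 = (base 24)3N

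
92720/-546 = -46360/273≈-169.82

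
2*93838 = 187676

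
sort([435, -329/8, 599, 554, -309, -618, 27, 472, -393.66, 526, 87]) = [-618, -393.66, -309, -329/8, 27, 87, 435, 472, 526, 554, 599]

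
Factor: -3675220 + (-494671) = -1 * 11^1 * 379081^1 = -4169891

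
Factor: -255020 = -1 * 2^2 * 5^1 * 41^1 * 311^1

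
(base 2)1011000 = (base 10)88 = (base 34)2k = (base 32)2o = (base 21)44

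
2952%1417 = 118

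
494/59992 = 247/29996≈0.00823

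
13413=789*17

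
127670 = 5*25534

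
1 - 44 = -43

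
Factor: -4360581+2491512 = -1 * 3^1 * 623023^1 = -1869069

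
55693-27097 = 28596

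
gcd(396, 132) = 132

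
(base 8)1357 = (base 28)qn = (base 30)p1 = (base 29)pq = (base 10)751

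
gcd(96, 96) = 96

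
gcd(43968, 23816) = 1832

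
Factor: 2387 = 7^1*11^1*31^1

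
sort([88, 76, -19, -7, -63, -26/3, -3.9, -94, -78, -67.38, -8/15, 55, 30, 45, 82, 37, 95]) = [-94, -78, -67.38, -63, -19, -26/3, -7, -3.9, -8/15, 30, 37, 45, 55, 76, 82, 88, 95]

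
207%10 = 7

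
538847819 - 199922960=338924859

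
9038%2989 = 71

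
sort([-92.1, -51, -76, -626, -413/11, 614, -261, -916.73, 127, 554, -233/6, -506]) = [-916.73, -626, -506, -261, -92.1, -76, -51, -233/6, -413/11, 127, 554, 614]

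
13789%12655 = 1134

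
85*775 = 65875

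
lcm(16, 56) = 112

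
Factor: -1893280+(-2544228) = -1 * 2^2 * 59^1 * 18803^1 = -4437508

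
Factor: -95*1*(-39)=3^1*5^1*13^1*19^1=3705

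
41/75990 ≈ 0.000540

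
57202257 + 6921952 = 64124209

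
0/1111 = 0 = 0.00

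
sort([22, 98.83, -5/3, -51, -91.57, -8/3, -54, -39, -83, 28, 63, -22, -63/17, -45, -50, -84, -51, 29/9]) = [-91.57, -84, -83, -54, -51, -51, -50, -45, -39, -22, -63/17, -8/3, -5/3, 29/9, 22, 28, 63, 98.83]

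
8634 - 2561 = 6073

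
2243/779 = 2 + 685/779 ≈ 2.88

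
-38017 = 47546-85563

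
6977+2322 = 9299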